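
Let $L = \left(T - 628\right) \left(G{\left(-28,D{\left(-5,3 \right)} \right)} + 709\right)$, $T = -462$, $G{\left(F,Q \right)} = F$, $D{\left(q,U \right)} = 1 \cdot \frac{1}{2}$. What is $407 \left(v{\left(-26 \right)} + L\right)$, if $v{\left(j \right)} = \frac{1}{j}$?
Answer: $- \frac{7854913187}{26} \approx -3.0211 \cdot 10^{8}$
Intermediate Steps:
$D{\left(q,U \right)} = \frac{1}{2}$ ($D{\left(q,U \right)} = 1 \cdot \frac{1}{2} = \frac{1}{2}$)
$L = -742290$ ($L = \left(-462 - 628\right) \left(-28 + 709\right) = \left(-1090\right) 681 = -742290$)
$407 \left(v{\left(-26 \right)} + L\right) = 407 \left(\frac{1}{-26} - 742290\right) = 407 \left(- \frac{1}{26} - 742290\right) = 407 \left(- \frac{19299541}{26}\right) = - \frac{7854913187}{26}$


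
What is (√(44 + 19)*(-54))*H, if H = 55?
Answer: -8910*√7 ≈ -23574.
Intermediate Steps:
(√(44 + 19)*(-54))*H = (√(44 + 19)*(-54))*55 = (√63*(-54))*55 = ((3*√7)*(-54))*55 = -162*√7*55 = -8910*√7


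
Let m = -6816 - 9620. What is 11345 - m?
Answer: 27781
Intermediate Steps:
m = -16436
11345 - m = 11345 - 1*(-16436) = 11345 + 16436 = 27781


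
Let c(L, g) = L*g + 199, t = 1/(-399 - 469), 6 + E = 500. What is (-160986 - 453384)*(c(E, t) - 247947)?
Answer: 33029415585615/217 ≈ 1.5221e+11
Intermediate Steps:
E = 494 (E = -6 + 500 = 494)
t = -1/868 (t = 1/(-868) = -1/868 ≈ -0.0011521)
c(L, g) = 199 + L*g
(-160986 - 453384)*(c(E, t) - 247947) = (-160986 - 453384)*((199 + 494*(-1/868)) - 247947) = -614370*((199 - 247/434) - 247947) = -614370*(86119/434 - 247947) = -614370*(-107522879/434) = 33029415585615/217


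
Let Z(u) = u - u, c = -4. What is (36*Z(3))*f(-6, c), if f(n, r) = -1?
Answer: 0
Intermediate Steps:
Z(u) = 0
(36*Z(3))*f(-6, c) = (36*0)*(-1) = 0*(-1) = 0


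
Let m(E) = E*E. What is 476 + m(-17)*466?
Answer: 135150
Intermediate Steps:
m(E) = E²
476 + m(-17)*466 = 476 + (-17)²*466 = 476 + 289*466 = 476 + 134674 = 135150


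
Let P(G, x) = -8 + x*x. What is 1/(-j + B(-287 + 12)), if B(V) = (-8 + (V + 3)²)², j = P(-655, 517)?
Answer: 1/5472181295 ≈ 1.8274e-10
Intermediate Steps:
P(G, x) = -8 + x²
j = 267281 (j = -8 + 517² = -8 + 267289 = 267281)
B(V) = (-8 + (3 + V)²)²
1/(-j + B(-287 + 12)) = 1/(-1*267281 + (-8 + (3 + (-287 + 12))²)²) = 1/(-267281 + (-8 + (3 - 275)²)²) = 1/(-267281 + (-8 + (-272)²)²) = 1/(-267281 + (-8 + 73984)²) = 1/(-267281 + 73976²) = 1/(-267281 + 5472448576) = 1/5472181295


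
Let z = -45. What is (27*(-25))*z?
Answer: 30375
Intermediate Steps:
(27*(-25))*z = (27*(-25))*(-45) = -675*(-45) = 30375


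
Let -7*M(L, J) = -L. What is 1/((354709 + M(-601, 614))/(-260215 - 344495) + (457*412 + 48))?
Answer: 235165/44288956871 ≈ 5.3098e-6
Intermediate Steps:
M(L, J) = L/7 (M(L, J) = -(-1)*L/7 = L/7)
1/((354709 + M(-601, 614))/(-260215 - 344495) + (457*412 + 48)) = 1/((354709 + (⅐)*(-601))/(-260215 - 344495) + (457*412 + 48)) = 1/((354709 - 601/7)/(-604710) + (188284 + 48)) = 1/((2482362/7)*(-1/604710) + 188332) = 1/(-137909/235165 + 188332) = 1/(44288956871/235165) = 235165/44288956871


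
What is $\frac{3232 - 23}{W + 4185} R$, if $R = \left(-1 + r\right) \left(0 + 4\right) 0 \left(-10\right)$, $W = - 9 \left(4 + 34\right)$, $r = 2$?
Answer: $0$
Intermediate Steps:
$W = -342$ ($W = \left(-9\right) 38 = -342$)
$R = 0$ ($R = \left(-1 + 2\right) \left(0 + 4\right) 0 \left(-10\right) = 1 \cdot 4 \cdot 0 \left(-10\right) = 4 \cdot 0 \left(-10\right) = 0 \left(-10\right) = 0$)
$\frac{3232 - 23}{W + 4185} R = \frac{3232 - 23}{-342 + 4185} \cdot 0 = \frac{3209}{3843} \cdot 0 = 0$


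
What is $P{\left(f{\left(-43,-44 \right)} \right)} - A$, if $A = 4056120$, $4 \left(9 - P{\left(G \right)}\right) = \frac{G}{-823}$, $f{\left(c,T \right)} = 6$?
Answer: $- \frac{6676358703}{1646} \approx -4.0561 \cdot 10^{6}$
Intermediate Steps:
$P{\left(G \right)} = 9 + \frac{G}{3292}$ ($P{\left(G \right)} = 9 - \frac{G \frac{1}{-823}}{4} = 9 - \frac{G \left(- \frac{1}{823}\right)}{4} = 9 - \frac{\left(- \frac{1}{823}\right) G}{4} = 9 + \frac{G}{3292}$)
$P{\left(f{\left(-43,-44 \right)} \right)} - A = \left(9 + \frac{1}{3292} \cdot 6\right) - 4056120 = \left(9 + \frac{3}{1646}\right) - 4056120 = \frac{14817}{1646} - 4056120 = - \frac{6676358703}{1646}$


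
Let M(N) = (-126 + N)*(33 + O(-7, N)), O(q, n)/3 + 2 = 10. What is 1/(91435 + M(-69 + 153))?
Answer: 1/89041 ≈ 1.1231e-5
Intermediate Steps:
O(q, n) = 24 (O(q, n) = -6 + 3*10 = -6 + 30 = 24)
M(N) = -7182 + 57*N (M(N) = (-126 + N)*(33 + 24) = (-126 + N)*57 = -7182 + 57*N)
1/(91435 + M(-69 + 153)) = 1/(91435 + (-7182 + 57*(-69 + 153))) = 1/(91435 + (-7182 + 57*84)) = 1/(91435 + (-7182 + 4788)) = 1/(91435 - 2394) = 1/89041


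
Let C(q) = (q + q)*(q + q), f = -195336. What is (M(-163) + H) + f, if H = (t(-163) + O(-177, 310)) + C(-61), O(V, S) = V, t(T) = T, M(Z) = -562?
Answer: -181354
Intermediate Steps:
C(q) = 4*q**2 (C(q) = (2*q)*(2*q) = 4*q**2)
H = 14544 (H = (-163 - 177) + 4*(-61)**2 = -340 + 4*3721 = -340 + 14884 = 14544)
(M(-163) + H) + f = (-562 + 14544) - 195336 = 13982 - 195336 = -181354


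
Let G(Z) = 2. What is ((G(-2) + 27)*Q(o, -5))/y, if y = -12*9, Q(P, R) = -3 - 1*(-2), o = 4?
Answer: 29/108 ≈ 0.26852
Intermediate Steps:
Q(P, R) = -1 (Q(P, R) = -3 + 2 = -1)
y = -108
((G(-2) + 27)*Q(o, -5))/y = ((2 + 27)*(-1))/(-108) = (29*(-1))*(-1/108) = -29*(-1/108) = 29/108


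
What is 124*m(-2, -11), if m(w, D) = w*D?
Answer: 2728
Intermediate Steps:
m(w, D) = D*w
124*m(-2, -11) = 124*(-11*(-2)) = 124*22 = 2728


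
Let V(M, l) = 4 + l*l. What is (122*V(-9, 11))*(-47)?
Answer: -716750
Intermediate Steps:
V(M, l) = 4 + l²
(122*V(-9, 11))*(-47) = (122*(4 + 11²))*(-47) = (122*(4 + 121))*(-47) = (122*125)*(-47) = 15250*(-47) = -716750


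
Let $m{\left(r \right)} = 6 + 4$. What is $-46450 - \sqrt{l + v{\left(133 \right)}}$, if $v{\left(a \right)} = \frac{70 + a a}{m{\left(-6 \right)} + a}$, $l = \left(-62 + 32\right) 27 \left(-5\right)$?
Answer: $-46450 - \frac{\sqrt{85357987}}{143} \approx -46515.0$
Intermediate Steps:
$l = 4050$ ($l = \left(-30\right) \left(-135\right) = 4050$)
$m{\left(r \right)} = 10$
$v{\left(a \right)} = \frac{70 + a^{2}}{10 + a}$ ($v{\left(a \right)} = \frac{70 + a a}{10 + a} = \frac{70 + a^{2}}{10 + a}$)
$-46450 - \sqrt{l + v{\left(133 \right)}} = -46450 - \sqrt{4050 + \frac{70 + 133^{2}}{10 + 133}} = -46450 - \sqrt{4050 + \frac{70 + 17689}{143}} = -46450 - \sqrt{4050 + \frac{1}{143} \cdot 17759} = -46450 - \sqrt{4050 + \frac{17759}{143}} = -46450 - \sqrt{\frac{596909}{143}} = -46450 - \frac{\sqrt{85357987}}{143}$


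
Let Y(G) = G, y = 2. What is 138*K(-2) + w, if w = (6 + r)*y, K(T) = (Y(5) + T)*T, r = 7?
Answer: -802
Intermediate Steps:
K(T) = T*(5 + T) (K(T) = (5 + T)*T = T*(5 + T))
w = 26 (w = (6 + 7)*2 = 13*2 = 26)
138*K(-2) + w = 138*(-2*(5 - 2)) + 26 = 138*(-2*3) + 26 = 138*(-6) + 26 = -828 + 26 = -802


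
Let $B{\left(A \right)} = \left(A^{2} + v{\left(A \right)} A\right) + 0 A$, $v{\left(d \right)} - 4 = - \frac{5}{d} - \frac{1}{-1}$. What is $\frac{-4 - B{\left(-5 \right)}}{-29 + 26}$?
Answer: $- \frac{1}{3} \approx -0.33333$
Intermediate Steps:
$v{\left(d \right)} = 5 - \frac{5}{d}$ ($v{\left(d \right)} = 4 - \left(-1 + \frac{5}{d}\right) = 4 + \left(- \frac{5}{d} + 1\right) = 4 + \left(1 - \frac{5}{d}\right) = 5 - \frac{5}{d}$)
$B{\left(A \right)} = A^{2} + A \left(5 - \frac{5}{A}\right)$ ($B{\left(A \right)} = \left(A^{2} + \left(5 - \frac{5}{A}\right) A\right) + 0 A = \left(A^{2} + A \left(5 - \frac{5}{A}\right)\right) + 0 = A^{2} + A \left(5 - \frac{5}{A}\right)$)
$\frac{-4 - B{\left(-5 \right)}}{-29 + 26} = \frac{-4 - \left(-5 + \left(-5\right)^{2} + 5 \left(-5\right)\right)}{-29 + 26} = \frac{-4 - \left(-5 + 25 - 25\right)}{-3} = \left(-4 - -5\right) \left(- \frac{1}{3}\right) = \left(-4 + 5\right) \left(- \frac{1}{3}\right) = 1 \left(- \frac{1}{3}\right) = - \frac{1}{3}$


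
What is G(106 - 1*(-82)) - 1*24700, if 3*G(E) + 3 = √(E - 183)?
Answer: -24701 + √5/3 ≈ -24700.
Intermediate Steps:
G(E) = -1 + √(-183 + E)/3 (G(E) = -1 + √(E - 183)/3 = -1 + √(-183 + E)/3)
G(106 - 1*(-82)) - 1*24700 = (-1 + √(-183 + (106 - 1*(-82)))/3) - 1*24700 = (-1 + √(-183 + (106 + 82))/3) - 24700 = (-1 + √(-183 + 188)/3) - 24700 = (-1 + √5/3) - 24700 = -24701 + √5/3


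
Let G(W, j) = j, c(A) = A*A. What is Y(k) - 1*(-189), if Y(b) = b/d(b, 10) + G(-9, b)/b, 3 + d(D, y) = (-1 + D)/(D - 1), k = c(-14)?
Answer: 92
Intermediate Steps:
c(A) = A**2
k = 196 (k = (-14)**2 = 196)
d(D, y) = -2 (d(D, y) = -3 + (-1 + D)/(D - 1) = -3 + (-1 + D)/(-1 + D) = -3 + 1 = -2)
Y(b) = 1 - b/2 (Y(b) = b/(-2) + b/b = b*(-1/2) + 1 = -b/2 + 1 = 1 - b/2)
Y(k) - 1*(-189) = (1 - 1/2*196) - 1*(-189) = (1 - 98) + 189 = -97 + 189 = 92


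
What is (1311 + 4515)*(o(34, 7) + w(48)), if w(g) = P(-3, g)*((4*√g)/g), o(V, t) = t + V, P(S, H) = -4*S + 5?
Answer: 238866 + 33014*√3 ≈ 2.9605e+5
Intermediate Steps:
P(S, H) = 5 - 4*S
o(V, t) = V + t
w(g) = 68/√g (w(g) = (5 - 4*(-3))*((4*√g)/g) = (5 + 12)*(4/√g) = 17*(4/√g) = 68/√g)
(1311 + 4515)*(o(34, 7) + w(48)) = (1311 + 4515)*((34 + 7) + 68/√48) = 5826*(41 + 68*(√3/12)) = 5826*(41 + 17*√3/3) = 238866 + 33014*√3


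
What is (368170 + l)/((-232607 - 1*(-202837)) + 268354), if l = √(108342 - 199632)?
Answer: 184085/119292 + I*√91290/238584 ≈ 1.5431 + 0.0012664*I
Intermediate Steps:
l = I*√91290 (l = √(-91290) = I*√91290 ≈ 302.14*I)
(368170 + l)/((-232607 - 1*(-202837)) + 268354) = (368170 + I*√91290)/((-232607 - 1*(-202837)) + 268354) = (368170 + I*√91290)/((-232607 + 202837) + 268354) = (368170 + I*√91290)/(-29770 + 268354) = (368170 + I*√91290)/238584 = (368170 + I*√91290)*(1/238584) = 184085/119292 + I*√91290/238584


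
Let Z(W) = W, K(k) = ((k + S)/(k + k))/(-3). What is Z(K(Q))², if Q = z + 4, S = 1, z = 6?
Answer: 121/3600 ≈ 0.033611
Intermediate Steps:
Q = 10 (Q = 6 + 4 = 10)
K(k) = -(1 + k)/(6*k) (K(k) = ((k + 1)/(k + k))/(-3) = ((1 + k)/((2*k)))*(-⅓) = ((1 + k)*(1/(2*k)))*(-⅓) = ((1 + k)/(2*k))*(-⅓) = -(1 + k)/(6*k))
Z(K(Q))² = ((⅙)*(-1 - 1*10)/10)² = ((⅙)*(⅒)*(-1 - 10))² = ((⅙)*(⅒)*(-11))² = (-11/60)² = 121/3600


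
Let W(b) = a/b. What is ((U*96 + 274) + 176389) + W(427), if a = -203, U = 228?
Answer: 12111582/61 ≈ 1.9855e+5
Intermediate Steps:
W(b) = -203/b
((U*96 + 274) + 176389) + W(427) = ((228*96 + 274) + 176389) - 203/427 = ((21888 + 274) + 176389) - 203*1/427 = (22162 + 176389) - 29/61 = 198551 - 29/61 = 12111582/61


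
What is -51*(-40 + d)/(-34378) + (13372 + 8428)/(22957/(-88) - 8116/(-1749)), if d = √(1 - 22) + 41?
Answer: -2097197445963/24650641766 + 51*I*√21/34378 ≈ -85.077 + 0.0067983*I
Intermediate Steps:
d = 41 + I*√21 (d = √(-21) + 41 = I*√21 + 41 = 41 + I*√21 ≈ 41.0 + 4.5826*I)
-51*(-40 + d)/(-34378) + (13372 + 8428)/(22957/(-88) - 8116/(-1749)) = -51*(-40 + (41 + I*√21))/(-34378) + (13372 + 8428)/(22957/(-88) - 8116/(-1749)) = -51*(1 + I*√21)*(-1/34378) + 21800/(22957*(-1/88) - 8116*(-1/1749)) = (-51 - 51*I*√21)*(-1/34378) + 21800/(-2087/8 + 8116/1749) = (51/34378 + 51*I*√21/34378) + 21800/(-3585235/13992) = (51/34378 + 51*I*√21/34378) + 21800*(-13992/3585235) = (51/34378 + 51*I*√21/34378) - 61005120/717047 = -2097197445963/24650641766 + 51*I*√21/34378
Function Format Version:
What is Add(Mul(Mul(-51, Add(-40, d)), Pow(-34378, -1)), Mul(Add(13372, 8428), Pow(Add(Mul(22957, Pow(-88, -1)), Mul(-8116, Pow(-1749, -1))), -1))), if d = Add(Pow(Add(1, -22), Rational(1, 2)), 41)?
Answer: Add(Rational(-2097197445963, 24650641766), Mul(Rational(51, 34378), I, Pow(21, Rational(1, 2)))) ≈ Add(-85.077, Mul(0.0067983, I))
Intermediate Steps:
d = Add(41, Mul(I, Pow(21, Rational(1, 2)))) (d = Add(Pow(-21, Rational(1, 2)), 41) = Add(Mul(I, Pow(21, Rational(1, 2))), 41) = Add(41, Mul(I, Pow(21, Rational(1, 2)))) ≈ Add(41.000, Mul(4.5826, I)))
Add(Mul(Mul(-51, Add(-40, d)), Pow(-34378, -1)), Mul(Add(13372, 8428), Pow(Add(Mul(22957, Pow(-88, -1)), Mul(-8116, Pow(-1749, -1))), -1))) = Add(Mul(Mul(-51, Add(-40, Add(41, Mul(I, Pow(21, Rational(1, 2)))))), Pow(-34378, -1)), Mul(Add(13372, 8428), Pow(Add(Mul(22957, Pow(-88, -1)), Mul(-8116, Pow(-1749, -1))), -1))) = Add(Mul(Mul(-51, Add(1, Mul(I, Pow(21, Rational(1, 2))))), Rational(-1, 34378)), Mul(21800, Pow(Add(Mul(22957, Rational(-1, 88)), Mul(-8116, Rational(-1, 1749))), -1))) = Add(Mul(Add(-51, Mul(-51, I, Pow(21, Rational(1, 2)))), Rational(-1, 34378)), Mul(21800, Pow(Add(Rational(-2087, 8), Rational(8116, 1749)), -1))) = Add(Add(Rational(51, 34378), Mul(Rational(51, 34378), I, Pow(21, Rational(1, 2)))), Mul(21800, Pow(Rational(-3585235, 13992), -1))) = Add(Add(Rational(51, 34378), Mul(Rational(51, 34378), I, Pow(21, Rational(1, 2)))), Mul(21800, Rational(-13992, 3585235))) = Add(Add(Rational(51, 34378), Mul(Rational(51, 34378), I, Pow(21, Rational(1, 2)))), Rational(-61005120, 717047)) = Add(Rational(-2097197445963, 24650641766), Mul(Rational(51, 34378), I, Pow(21, Rational(1, 2))))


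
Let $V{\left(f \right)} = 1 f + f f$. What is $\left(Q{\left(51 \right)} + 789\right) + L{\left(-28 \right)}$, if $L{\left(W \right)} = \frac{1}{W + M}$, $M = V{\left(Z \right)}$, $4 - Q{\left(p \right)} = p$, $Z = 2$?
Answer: $\frac{16323}{22} \approx 741.95$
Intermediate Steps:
$Q{\left(p \right)} = 4 - p$
$V{\left(f \right)} = f + f^{2}$
$M = 6$ ($M = 2 \left(1 + 2\right) = 2 \cdot 3 = 6$)
$L{\left(W \right)} = \frac{1}{6 + W}$ ($L{\left(W \right)} = \frac{1}{W + 6} = \frac{1}{6 + W}$)
$\left(Q{\left(51 \right)} + 789\right) + L{\left(-28 \right)} = \left(\left(4 - 51\right) + 789\right) + \frac{1}{6 - 28} = \left(\left(4 - 51\right) + 789\right) + \frac{1}{-22} = \left(-47 + 789\right) - \frac{1}{22} = 742 - \frac{1}{22} = \frac{16323}{22}$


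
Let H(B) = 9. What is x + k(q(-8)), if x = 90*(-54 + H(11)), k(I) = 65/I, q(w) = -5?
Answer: -4063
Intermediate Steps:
x = -4050 (x = 90*(-54 + 9) = 90*(-45) = -4050)
x + k(q(-8)) = -4050 + 65/(-5) = -4050 + 65*(-1/5) = -4050 - 13 = -4063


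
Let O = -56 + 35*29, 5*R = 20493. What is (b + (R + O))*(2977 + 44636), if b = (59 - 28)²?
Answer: 1432818009/5 ≈ 2.8656e+8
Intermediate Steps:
R = 20493/5 (R = (⅕)*20493 = 20493/5 ≈ 4098.6)
O = 959 (O = -56 + 1015 = 959)
b = 961 (b = 31² = 961)
(b + (R + O))*(2977 + 44636) = (961 + (20493/5 + 959))*(2977 + 44636) = (961 + 25288/5)*47613 = (30093/5)*47613 = 1432818009/5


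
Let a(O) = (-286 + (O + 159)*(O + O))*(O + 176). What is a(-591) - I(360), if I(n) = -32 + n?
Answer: -211790598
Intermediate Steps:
a(O) = (-286 + 2*O*(159 + O))*(176 + O) (a(O) = (-286 + (159 + O)*(2*O))*(176 + O) = (-286 + 2*O*(159 + O))*(176 + O))
a(-591) - I(360) = (-50336 + 2*(-591)³ + 670*(-591)² + 55682*(-591)) - (-32 + 360) = (-50336 + 2*(-206425071) + 670*349281 - 32908062) - 1*328 = (-50336 - 412850142 + 234018270 - 32908062) - 328 = -211790270 - 328 = -211790598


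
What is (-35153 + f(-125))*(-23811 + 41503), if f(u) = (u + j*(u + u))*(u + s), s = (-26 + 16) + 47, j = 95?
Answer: 36548965124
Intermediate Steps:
s = 37 (s = -10 + 47 = 37)
f(u) = 191*u*(37 + u) (f(u) = (u + 95*(u + u))*(u + 37) = (u + 95*(2*u))*(37 + u) = (u + 190*u)*(37 + u) = (191*u)*(37 + u) = 191*u*(37 + u))
(-35153 + f(-125))*(-23811 + 41503) = (-35153 + 191*(-125)*(37 - 125))*(-23811 + 41503) = (-35153 + 191*(-125)*(-88))*17692 = (-35153 + 2101000)*17692 = 2065847*17692 = 36548965124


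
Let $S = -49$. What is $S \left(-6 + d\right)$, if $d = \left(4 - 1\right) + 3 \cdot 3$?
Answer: $-294$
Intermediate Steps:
$d = 12$ ($d = 3 + 9 = 12$)
$S \left(-6 + d\right) = - 49 \left(-6 + 12\right) = \left(-49\right) 6 = -294$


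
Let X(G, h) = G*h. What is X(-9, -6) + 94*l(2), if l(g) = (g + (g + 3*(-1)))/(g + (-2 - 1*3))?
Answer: 68/3 ≈ 22.667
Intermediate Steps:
l(g) = (-3 + 2*g)/(-5 + g) (l(g) = (g + (g - 3))/(g + (-2 - 3)) = (g + (-3 + g))/(g - 5) = (-3 + 2*g)/(-5 + g))
X(-9, -6) + 94*l(2) = -9*(-6) + 94*((-3 + 2*2)/(-5 + 2)) = 54 + 94*((-3 + 4)/(-3)) = 54 + 94*(-⅓*1) = 54 + 94*(-⅓) = 54 - 94/3 = 68/3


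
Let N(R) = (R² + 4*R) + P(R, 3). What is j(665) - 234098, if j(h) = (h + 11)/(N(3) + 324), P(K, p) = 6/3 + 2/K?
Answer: -244162186/1043 ≈ -2.3410e+5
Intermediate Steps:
P(K, p) = 2 + 2/K (P(K, p) = 6*(⅓) + 2/K = 2 + 2/K)
N(R) = 2 + R² + 2/R + 4*R (N(R) = (R² + 4*R) + (2 + 2/R) = 2 + R² + 2/R + 4*R)
j(h) = 33/1043 + 3*h/1043 (j(h) = (h + 11)/((2 + 3² + 2/3 + 4*3) + 324) = (11 + h)/((2 + 9 + 2*(⅓) + 12) + 324) = (11 + h)/((2 + 9 + ⅔ + 12) + 324) = (11 + h)/(71/3 + 324) = (11 + h)/(1043/3) = (11 + h)*(3/1043) = 33/1043 + 3*h/1043)
j(665) - 234098 = (33/1043 + (3/1043)*665) - 234098 = (33/1043 + 285/149) - 234098 = 2028/1043 - 234098 = -244162186/1043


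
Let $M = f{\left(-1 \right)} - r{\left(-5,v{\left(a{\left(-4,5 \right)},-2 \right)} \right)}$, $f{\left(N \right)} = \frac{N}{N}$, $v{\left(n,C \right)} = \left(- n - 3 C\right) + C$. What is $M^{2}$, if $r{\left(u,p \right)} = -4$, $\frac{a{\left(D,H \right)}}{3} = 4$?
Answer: $25$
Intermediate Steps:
$a{\left(D,H \right)} = 12$ ($a{\left(D,H \right)} = 3 \cdot 4 = 12$)
$v{\left(n,C \right)} = - n - 2 C$
$f{\left(N \right)} = 1$
$M = 5$ ($M = 1 - -4 = 1 + 4 = 5$)
$M^{2} = 5^{2} = 25$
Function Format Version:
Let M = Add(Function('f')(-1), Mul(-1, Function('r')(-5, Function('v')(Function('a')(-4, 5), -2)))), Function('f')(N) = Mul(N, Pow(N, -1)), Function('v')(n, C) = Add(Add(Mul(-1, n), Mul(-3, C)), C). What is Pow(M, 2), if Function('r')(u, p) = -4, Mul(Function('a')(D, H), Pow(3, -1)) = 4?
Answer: 25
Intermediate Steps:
Function('a')(D, H) = 12 (Function('a')(D, H) = Mul(3, 4) = 12)
Function('v')(n, C) = Add(Mul(-1, n), Mul(-2, C))
Function('f')(N) = 1
M = 5 (M = Add(1, Mul(-1, -4)) = Add(1, 4) = 5)
Pow(M, 2) = Pow(5, 2) = 25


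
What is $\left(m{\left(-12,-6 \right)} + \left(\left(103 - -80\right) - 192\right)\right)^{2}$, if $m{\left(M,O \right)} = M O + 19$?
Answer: $6724$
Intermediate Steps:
$m{\left(M,O \right)} = 19 + M O$
$\left(m{\left(-12,-6 \right)} + \left(\left(103 - -80\right) - 192\right)\right)^{2} = \left(\left(19 - -72\right) + \left(\left(103 - -80\right) - 192\right)\right)^{2} = \left(\left(19 + 72\right) + \left(\left(103 + 80\right) - 192\right)\right)^{2} = \left(91 + \left(183 - 192\right)\right)^{2} = \left(91 - 9\right)^{2} = 82^{2} = 6724$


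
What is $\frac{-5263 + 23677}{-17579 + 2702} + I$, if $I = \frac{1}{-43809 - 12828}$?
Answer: $- \frac{1331965}{1076103} \approx -1.2378$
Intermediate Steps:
$I = - \frac{1}{56637}$ ($I = \frac{1}{-56637} = - \frac{1}{56637} \approx -1.7656 \cdot 10^{-5}$)
$\frac{-5263 + 23677}{-17579 + 2702} + I = \frac{-5263 + 23677}{-17579 + 2702} - \frac{1}{56637} = \frac{18414}{-14877} - \frac{1}{56637} = 18414 \left(- \frac{1}{14877}\right) - \frac{1}{56637} = - \frac{682}{551} - \frac{1}{56637} = - \frac{1331965}{1076103}$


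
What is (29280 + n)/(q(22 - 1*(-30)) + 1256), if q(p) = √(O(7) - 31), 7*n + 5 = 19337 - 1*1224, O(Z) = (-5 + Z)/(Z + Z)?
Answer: 1207644/47599 - 5769*I*√42/333193 ≈ 25.371 - 0.11221*I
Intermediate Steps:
O(Z) = (-5 + Z)/(2*Z) (O(Z) = (-5 + Z)/((2*Z)) = (-5 + Z)*(1/(2*Z)) = (-5 + Z)/(2*Z))
n = 18108/7 (n = -5/7 + (19337 - 1*1224)/7 = -5/7 + (19337 - 1224)/7 = -5/7 + (⅐)*18113 = -5/7 + 18113/7 = 18108/7 ≈ 2586.9)
q(p) = 6*I*√42/7 (q(p) = √((½)*(-5 + 7)/7 - 31) = √((½)*(⅐)*2 - 31) = √(⅐ - 31) = √(-216/7) = 6*I*√42/7)
(29280 + n)/(q(22 - 1*(-30)) + 1256) = (29280 + 18108/7)/(6*I*√42/7 + 1256) = 223068/(7*(1256 + 6*I*√42/7))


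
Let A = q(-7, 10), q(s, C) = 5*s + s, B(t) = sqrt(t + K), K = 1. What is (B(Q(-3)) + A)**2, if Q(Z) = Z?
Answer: (42 - I*sqrt(2))**2 ≈ 1762.0 - 118.79*I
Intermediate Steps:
B(t) = sqrt(1 + t) (B(t) = sqrt(t + 1) = sqrt(1 + t))
q(s, C) = 6*s
A = -42 (A = 6*(-7) = -42)
(B(Q(-3)) + A)**2 = (sqrt(1 - 3) - 42)**2 = (sqrt(-2) - 42)**2 = (I*sqrt(2) - 42)**2 = (-42 + I*sqrt(2))**2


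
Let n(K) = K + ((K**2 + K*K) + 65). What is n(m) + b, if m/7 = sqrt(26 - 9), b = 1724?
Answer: 3455 + 7*sqrt(17) ≈ 3483.9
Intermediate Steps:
m = 7*sqrt(17) (m = 7*sqrt(26 - 9) = 7*sqrt(17) ≈ 28.862)
n(K) = 65 + K + 2*K**2 (n(K) = K + ((K**2 + K**2) + 65) = K + (2*K**2 + 65) = K + (65 + 2*K**2) = 65 + K + 2*K**2)
n(m) + b = (65 + 7*sqrt(17) + 2*(7*sqrt(17))**2) + 1724 = (65 + 7*sqrt(17) + 2*833) + 1724 = (65 + 7*sqrt(17) + 1666) + 1724 = (1731 + 7*sqrt(17)) + 1724 = 3455 + 7*sqrt(17)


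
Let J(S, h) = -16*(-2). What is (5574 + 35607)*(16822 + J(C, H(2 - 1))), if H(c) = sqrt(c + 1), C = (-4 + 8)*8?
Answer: 694064574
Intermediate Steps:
C = 32 (C = 4*8 = 32)
H(c) = sqrt(1 + c)
J(S, h) = 32
(5574 + 35607)*(16822 + J(C, H(2 - 1))) = (5574 + 35607)*(16822 + 32) = 41181*16854 = 694064574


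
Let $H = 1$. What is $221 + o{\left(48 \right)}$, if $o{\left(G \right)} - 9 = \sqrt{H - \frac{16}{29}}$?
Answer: $230 + \frac{\sqrt{377}}{29} \approx 230.67$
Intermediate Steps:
$o{\left(G \right)} = 9 + \frac{\sqrt{377}}{29}$ ($o{\left(G \right)} = 9 + \sqrt{1 - \frac{16}{29}} = 9 + \sqrt{\frac{13}{29}} = 9 + \frac{\sqrt{377}}{29}$)
$221 + o{\left(48 \right)} = 221 + \left(9 + \frac{\sqrt{377}}{29}\right) = 230 + \frac{\sqrt{377}}{29}$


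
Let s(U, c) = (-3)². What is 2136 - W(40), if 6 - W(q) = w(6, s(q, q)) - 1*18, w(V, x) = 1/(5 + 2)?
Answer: 14785/7 ≈ 2112.1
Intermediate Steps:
s(U, c) = 9
w(V, x) = ⅐ (w(V, x) = 1/7 = ⅐)
W(q) = 167/7 (W(q) = 6 - (⅐ - 1*18) = 6 - (⅐ - 18) = 6 - 1*(-125/7) = 6 + 125/7 = 167/7)
2136 - W(40) = 2136 - 1*167/7 = 2136 - 167/7 = 14785/7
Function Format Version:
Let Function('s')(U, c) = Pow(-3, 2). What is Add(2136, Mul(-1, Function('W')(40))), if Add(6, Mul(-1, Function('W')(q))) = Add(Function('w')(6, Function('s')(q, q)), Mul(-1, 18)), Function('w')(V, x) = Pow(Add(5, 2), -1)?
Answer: Rational(14785, 7) ≈ 2112.1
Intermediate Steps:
Function('s')(U, c) = 9
Function('w')(V, x) = Rational(1, 7) (Function('w')(V, x) = Pow(7, -1) = Rational(1, 7))
Function('W')(q) = Rational(167, 7) (Function('W')(q) = Add(6, Mul(-1, Add(Rational(1, 7), Mul(-1, 18)))) = Add(6, Mul(-1, Add(Rational(1, 7), -18))) = Add(6, Mul(-1, Rational(-125, 7))) = Add(6, Rational(125, 7)) = Rational(167, 7))
Add(2136, Mul(-1, Function('W')(40))) = Add(2136, Mul(-1, Rational(167, 7))) = Add(2136, Rational(-167, 7)) = Rational(14785, 7)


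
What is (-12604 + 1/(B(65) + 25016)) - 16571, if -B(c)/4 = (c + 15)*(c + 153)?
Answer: -1305406201/44744 ≈ -29175.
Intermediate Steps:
B(c) = -4*(15 + c)*(153 + c) (B(c) = -4*(c + 15)*(c + 153) = -4*(15 + c)*(153 + c))
(-12604 + 1/(B(65) + 25016)) - 16571 = (-12604 + 1/((-9180 - 672*65 - 4*65²) + 25016)) - 16571 = (-12604 + 1/((-9180 - 43680 - 4*4225) + 25016)) - 16571 = (-12604 + 1/((-9180 - 43680 - 16900) + 25016)) - 16571 = (-12604 + 1/(-69760 + 25016)) - 16571 = (-12604 + 1/(-44744)) - 16571 = (-12604 - 1/44744) - 16571 = -563953377/44744 - 16571 = -1305406201/44744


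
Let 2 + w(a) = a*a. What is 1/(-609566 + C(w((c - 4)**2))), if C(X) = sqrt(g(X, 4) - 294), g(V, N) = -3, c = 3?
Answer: -609566/371570708653 - 3*I*sqrt(33)/371570708653 ≈ -1.6405e-6 - 4.6381e-11*I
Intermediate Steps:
w(a) = -2 + a**2 (w(a) = -2 + a*a = -2 + a**2)
C(X) = 3*I*sqrt(33) (C(X) = sqrt(-3 - 294) = sqrt(-297) = 3*I*sqrt(33))
1/(-609566 + C(w((c - 4)**2))) = 1/(-609566 + 3*I*sqrt(33))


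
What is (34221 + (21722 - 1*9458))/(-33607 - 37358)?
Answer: -1033/1577 ≈ -0.65504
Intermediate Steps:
(34221 + (21722 - 1*9458))/(-33607 - 37358) = (34221 + (21722 - 9458))/(-70965) = (34221 + 12264)*(-1/70965) = 46485*(-1/70965) = -1033/1577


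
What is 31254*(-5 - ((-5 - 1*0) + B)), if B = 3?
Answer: -93762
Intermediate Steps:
31254*(-5 - ((-5 - 1*0) + B)) = 31254*(-5 - ((-5 - 1*0) + 3)) = 31254*(-5 - ((-5 + 0) + 3)) = 31254*(-5 - (-5 + 3)) = 31254*(-5 - 1*(-2)) = 31254*(-5 + 2) = 31254*(-3) = -93762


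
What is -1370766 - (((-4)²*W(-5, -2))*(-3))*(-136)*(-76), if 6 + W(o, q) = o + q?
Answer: -7820430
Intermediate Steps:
W(o, q) = -6 + o + q (W(o, q) = -6 + (o + q) = -6 + o + q)
-1370766 - (((-4)²*W(-5, -2))*(-3))*(-136)*(-76) = -1370766 - (((-4)²*(-6 - 5 - 2))*(-3))*(-136)*(-76) = -1370766 - ((16*(-13))*(-3))*(-136)*(-76) = -1370766 - -208*(-3)*(-136)*(-76) = -1370766 - 624*(-136)*(-76) = -1370766 - (-84864)*(-76) = -1370766 - 1*6449664 = -1370766 - 6449664 = -7820430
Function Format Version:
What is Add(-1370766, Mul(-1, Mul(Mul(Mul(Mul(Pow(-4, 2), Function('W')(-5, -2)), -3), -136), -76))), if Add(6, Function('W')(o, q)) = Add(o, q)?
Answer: -7820430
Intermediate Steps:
Function('W')(o, q) = Add(-6, o, q) (Function('W')(o, q) = Add(-6, Add(o, q)) = Add(-6, o, q))
Add(-1370766, Mul(-1, Mul(Mul(Mul(Mul(Pow(-4, 2), Function('W')(-5, -2)), -3), -136), -76))) = Add(-1370766, Mul(-1, Mul(Mul(Mul(Mul(Pow(-4, 2), Add(-6, -5, -2)), -3), -136), -76))) = Add(-1370766, Mul(-1, Mul(Mul(Mul(Mul(16, -13), -3), -136), -76))) = Add(-1370766, Mul(-1, Mul(Mul(Mul(-208, -3), -136), -76))) = Add(-1370766, Mul(-1, Mul(Mul(624, -136), -76))) = Add(-1370766, Mul(-1, Mul(-84864, -76))) = Add(-1370766, Mul(-1, 6449664)) = Add(-1370766, -6449664) = -7820430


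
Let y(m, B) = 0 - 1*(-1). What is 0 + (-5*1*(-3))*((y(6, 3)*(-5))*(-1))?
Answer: 75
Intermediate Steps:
y(m, B) = 1 (y(m, B) = 0 + 1 = 1)
0 + (-5*1*(-3))*((y(6, 3)*(-5))*(-1)) = 0 + (-5*1*(-3))*((1*(-5))*(-1)) = 0 + (-5*(-3))*(-5*(-1)) = 0 + 15*5 = 0 + 75 = 75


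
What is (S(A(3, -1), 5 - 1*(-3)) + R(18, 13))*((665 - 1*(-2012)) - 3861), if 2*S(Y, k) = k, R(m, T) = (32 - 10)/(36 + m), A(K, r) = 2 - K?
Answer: -140896/27 ≈ -5218.4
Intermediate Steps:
R(m, T) = 22/(36 + m)
S(Y, k) = k/2
(S(A(3, -1), 5 - 1*(-3)) + R(18, 13))*((665 - 1*(-2012)) - 3861) = ((5 - 1*(-3))/2 + 22/(36 + 18))*((665 - 1*(-2012)) - 3861) = ((5 + 3)/2 + 22/54)*((665 + 2012) - 3861) = ((1/2)*8 + 22*(1/54))*(2677 - 3861) = (4 + 11/27)*(-1184) = (119/27)*(-1184) = -140896/27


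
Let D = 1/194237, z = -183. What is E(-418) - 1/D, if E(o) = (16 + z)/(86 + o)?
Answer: -64486517/332 ≈ -1.9424e+5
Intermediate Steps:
E(o) = -167/(86 + o) (E(o) = (16 - 183)/(86 + o) = -167/(86 + o))
D = 1/194237 ≈ 5.1484e-6
E(-418) - 1/D = -167/(86 - 418) - 1/1/194237 = -167/(-332) - 1*194237 = -167*(-1/332) - 194237 = 167/332 - 194237 = -64486517/332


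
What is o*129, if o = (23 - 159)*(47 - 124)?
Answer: 1350888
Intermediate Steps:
o = 10472 (o = -136*(-77) = 10472)
o*129 = 10472*129 = 1350888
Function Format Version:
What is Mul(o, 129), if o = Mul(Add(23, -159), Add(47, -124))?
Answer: 1350888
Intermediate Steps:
o = 10472 (o = Mul(-136, -77) = 10472)
Mul(o, 129) = Mul(10472, 129) = 1350888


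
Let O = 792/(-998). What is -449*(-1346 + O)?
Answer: 301750450/499 ≈ 6.0471e+5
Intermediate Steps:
O = -396/499 (O = 792*(-1/998) = -396/499 ≈ -0.79359)
-449*(-1346 + O) = -449*(-1346 - 396/499) = -449*(-672050/499) = 301750450/499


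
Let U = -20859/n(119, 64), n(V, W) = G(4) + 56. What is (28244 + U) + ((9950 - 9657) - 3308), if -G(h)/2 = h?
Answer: 396711/16 ≈ 24794.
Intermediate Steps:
G(h) = -2*h
n(V, W) = 48 (n(V, W) = -2*4 + 56 = -8 + 56 = 48)
U = -6953/16 (U = -20859/48 = -20859*1/48 = -6953/16 ≈ -434.56)
(28244 + U) + ((9950 - 9657) - 3308) = (28244 - 6953/16) + ((9950 - 9657) - 3308) = 444951/16 + (293 - 3308) = 444951/16 - 3015 = 396711/16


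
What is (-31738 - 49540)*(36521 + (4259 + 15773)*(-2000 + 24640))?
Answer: -36864531039278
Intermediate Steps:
(-31738 - 49540)*(36521 + (4259 + 15773)*(-2000 + 24640)) = -81278*(36521 + 20032*22640) = -81278*(36521 + 453524480) = -81278*453561001 = -36864531039278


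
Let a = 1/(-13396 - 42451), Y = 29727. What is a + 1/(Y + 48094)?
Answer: -21974/4346069387 ≈ -5.0561e-6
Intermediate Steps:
a = -1/55847 (a = 1/(-55847) = -1/55847 ≈ -1.7906e-5)
a + 1/(Y + 48094) = -1/55847 + 1/(29727 + 48094) = -1/55847 + 1/77821 = -21974/4346069387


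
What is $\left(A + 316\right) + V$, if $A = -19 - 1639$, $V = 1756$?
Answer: $414$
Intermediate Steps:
$A = -1658$ ($A = -19 - 1639 = -1658$)
$\left(A + 316\right) + V = \left(-1658 + 316\right) + 1756 = -1342 + 1756 = 414$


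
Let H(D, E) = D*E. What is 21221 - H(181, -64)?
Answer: 32805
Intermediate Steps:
21221 - H(181, -64) = 21221 - 181*(-64) = 21221 - 1*(-11584) = 21221 + 11584 = 32805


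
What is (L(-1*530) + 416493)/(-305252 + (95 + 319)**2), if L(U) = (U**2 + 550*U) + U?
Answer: -405363/133856 ≈ -3.0284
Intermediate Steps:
L(U) = U**2 + 551*U
(L(-1*530) + 416493)/(-305252 + (95 + 319)**2) = ((-1*530)*(551 - 1*530) + 416493)/(-305252 + (95 + 319)**2) = (-530*(551 - 530) + 416493)/(-305252 + 414**2) = (-530*21 + 416493)/(-305252 + 171396) = (-11130 + 416493)/(-133856) = 405363*(-1/133856) = -405363/133856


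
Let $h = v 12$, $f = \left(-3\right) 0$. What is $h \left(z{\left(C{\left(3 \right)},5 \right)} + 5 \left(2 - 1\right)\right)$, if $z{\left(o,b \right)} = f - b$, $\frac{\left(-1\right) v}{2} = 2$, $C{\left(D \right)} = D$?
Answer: $0$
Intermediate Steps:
$v = -4$ ($v = \left(-2\right) 2 = -4$)
$f = 0$
$h = -48$ ($h = \left(-4\right) 12 = -48$)
$z{\left(o,b \right)} = - b$ ($z{\left(o,b \right)} = 0 - b = - b$)
$h \left(z{\left(C{\left(3 \right)},5 \right)} + 5 \left(2 - 1\right)\right) = - 48 \left(\left(-1\right) 5 + 5 \left(2 - 1\right)\right) = - 48 \left(-5 + 5 \cdot 1\right) = - 48 \left(-5 + 5\right) = \left(-48\right) 0 = 0$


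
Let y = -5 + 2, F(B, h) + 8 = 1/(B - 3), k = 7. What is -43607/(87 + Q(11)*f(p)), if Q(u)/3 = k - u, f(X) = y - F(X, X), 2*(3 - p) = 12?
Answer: -43607/25 ≈ -1744.3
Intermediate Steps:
p = -3 (p = 3 - ½*12 = 3 - 6 = -3)
F(B, h) = -8 + 1/(-3 + B) (F(B, h) = -8 + 1/(B - 3) = -8 + 1/(-3 + B))
y = -3
f(X) = -3 - (25 - 8*X)/(-3 + X)
Q(u) = 21 - 3*u (Q(u) = 3*(7 - u) = 21 - 3*u)
-43607/(87 + Q(11)*f(p)) = -43607/(87 + (21 - 3*11)*((-16 + 5*(-3))/(-3 - 3))) = -43607/(87 + (21 - 33)*((-16 - 15)/(-6))) = -43607/(87 - (-2)*(-31)) = -43607/(87 - 12*31/6) = -43607/(87 - 62) = -43607/25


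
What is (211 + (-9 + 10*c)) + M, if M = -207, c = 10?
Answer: 95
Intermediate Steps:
(211 + (-9 + 10*c)) + M = (211 + (-9 + 10*10)) - 207 = (211 + (-9 + 100)) - 207 = (211 + 91) - 207 = 302 - 207 = 95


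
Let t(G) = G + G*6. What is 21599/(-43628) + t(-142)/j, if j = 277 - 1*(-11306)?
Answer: -22580573/38872548 ≈ -0.58089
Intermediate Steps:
j = 11583 (j = 277 + 11306 = 11583)
t(G) = 7*G (t(G) = G + 6*G = 7*G)
21599/(-43628) + t(-142)/j = 21599/(-43628) + (7*(-142))/11583 = 21599*(-1/43628) - 994*1/11583 = -21599/43628 - 994/11583 = -22580573/38872548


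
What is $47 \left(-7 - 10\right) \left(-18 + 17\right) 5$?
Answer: $3995$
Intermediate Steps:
$47 \left(-7 - 10\right) \left(-18 + 17\right) 5 = 47 \left(\left(-17\right) \left(-1\right)\right) 5 = 47 \cdot 17 \cdot 5 = 799 \cdot 5 = 3995$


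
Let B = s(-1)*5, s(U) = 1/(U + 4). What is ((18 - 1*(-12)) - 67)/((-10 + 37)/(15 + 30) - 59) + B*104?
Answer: 152395/876 ≈ 173.97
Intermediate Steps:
s(U) = 1/(4 + U)
B = 5/3 (B = 5/(4 - 1) = 5/3 ≈ 1.6667)
((18 - 1*(-12)) - 67)/((-10 + 37)/(15 + 30) - 59) + B*104 = ((18 - 1*(-12)) - 67)/((-10 + 37)/(15 + 30) - 59) + (5/3)*104 = ((18 + 12) - 67)/(27/45 - 59) + 520/3 = (30 - 67)/(27*(1/45) - 59) + 520/3 = -37/(⅗ - 59) + 520/3 = -37/(-292/5) + 520/3 = -37*(-5/292) + 520/3 = 185/292 + 520/3 = 152395/876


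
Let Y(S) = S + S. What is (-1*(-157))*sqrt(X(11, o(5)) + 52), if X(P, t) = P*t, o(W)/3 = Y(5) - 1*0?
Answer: 157*sqrt(382) ≈ 3068.5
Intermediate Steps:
Y(S) = 2*S
o(W) = 30 (o(W) = 3*(2*5 - 1*0) = 3*(10 + 0) = 3*10 = 30)
(-1*(-157))*sqrt(X(11, o(5)) + 52) = (-1*(-157))*sqrt(11*30 + 52) = 157*sqrt(330 + 52) = 157*sqrt(382)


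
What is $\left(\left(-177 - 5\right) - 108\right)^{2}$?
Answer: $84100$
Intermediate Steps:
$\left(\left(-177 - 5\right) - 108\right)^{2} = \left(-182 - 108\right)^{2} = \left(-290\right)^{2} = 84100$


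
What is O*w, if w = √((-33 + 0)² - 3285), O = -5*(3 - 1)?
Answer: -60*I*√61 ≈ -468.62*I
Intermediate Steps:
O = -10 (O = -5*2 = -10)
w = 6*I*√61 (w = √((-33)² - 3285) = √(1089 - 3285) = √(-2196) = 6*I*√61 ≈ 46.862*I)
O*w = -60*I*√61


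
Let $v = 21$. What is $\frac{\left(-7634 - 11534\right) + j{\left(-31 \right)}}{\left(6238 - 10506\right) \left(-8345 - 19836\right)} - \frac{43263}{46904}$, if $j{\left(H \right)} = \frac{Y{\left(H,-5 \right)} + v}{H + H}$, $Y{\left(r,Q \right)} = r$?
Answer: $- \frac{3666751591619}{3974657483368} \approx -0.92253$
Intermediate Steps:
$j{\left(H \right)} = \frac{21 + H}{2 H}$ ($j{\left(H \right)} = \frac{H + 21}{H + H} = \frac{21 + H}{2 H}$)
$\frac{\left(-7634 - 11534\right) + j{\left(-31 \right)}}{\left(6238 - 10506\right) \left(-8345 - 19836\right)} - \frac{43263}{46904} = \frac{\left(-7634 - 11534\right) + \frac{21 - 31}{2 \left(-31\right)}}{\left(6238 - 10506\right) \left(-8345 - 19836\right)} - \frac{43263}{46904} = \frac{\left(-7634 - 11534\right) + \frac{1}{2} \left(- \frac{1}{31}\right) \left(-10\right)}{\left(-4268\right) \left(-28181\right)} - \frac{3933}{4264} = \frac{-19168 + \frac{5}{31}}{120276508} - \frac{3933}{4264} = \left(- \frac{594203}{31}\right) \frac{1}{120276508} - \frac{3933}{4264} = - \frac{594203}{3728571748} - \frac{3933}{4264} = - \frac{3666751591619}{3974657483368}$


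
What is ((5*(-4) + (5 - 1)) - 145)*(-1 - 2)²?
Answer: -1449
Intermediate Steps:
((5*(-4) + (5 - 1)) - 145)*(-1 - 2)² = ((-20 + 4) - 145)*(-3)² = (-16 - 145)*9 = -161*9 = -1449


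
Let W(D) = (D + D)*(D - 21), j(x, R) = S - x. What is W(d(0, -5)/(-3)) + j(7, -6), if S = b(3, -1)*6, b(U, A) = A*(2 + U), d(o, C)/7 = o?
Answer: -37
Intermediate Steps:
d(o, C) = 7*o
S = -30 (S = -(2 + 3)*6 = -1*5*6 = -5*6 = -30)
j(x, R) = -30 - x
W(D) = 2*D*(-21 + D) (W(D) = (2*D)*(-21 + D) = 2*D*(-21 + D))
W(d(0, -5)/(-3)) + j(7, -6) = 2*((7*0)/(-3))*(-21 + (7*0)/(-3)) + (-30 - 1*7) = 2*(0*(-⅓))*(-21 + 0*(-⅓)) + (-30 - 7) = 2*0*(-21 + 0) - 37 = 2*0*(-21) - 37 = 0 - 37 = -37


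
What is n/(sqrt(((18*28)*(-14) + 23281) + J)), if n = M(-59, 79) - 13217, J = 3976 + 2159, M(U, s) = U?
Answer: -3319*sqrt(5590)/2795 ≈ -88.783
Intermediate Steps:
J = 6135
n = -13276 (n = -59 - 13217 = -13276)
n/(sqrt(((18*28)*(-14) + 23281) + J)) = -13276/sqrt(((18*28)*(-14) + 23281) + 6135) = -13276/sqrt((504*(-14) + 23281) + 6135) = -13276/sqrt((-7056 + 23281) + 6135) = -13276/sqrt(16225 + 6135) = -13276*sqrt(5590)/11180 = -3319*sqrt(5590)/2795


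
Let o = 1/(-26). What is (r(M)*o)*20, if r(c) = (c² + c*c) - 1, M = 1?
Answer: -10/13 ≈ -0.76923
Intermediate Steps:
r(c) = -1 + 2*c² (r(c) = (c² + c²) - 1 = 2*c² - 1 = -1 + 2*c²)
o = -1/26 ≈ -0.038462
(r(M)*o)*20 = ((-1 + 2*1²)*(-1/26))*20 = ((-1 + 2*1)*(-1/26))*20 = ((-1 + 2)*(-1/26))*20 = (1*(-1/26))*20 = -1/26*20 = -10/13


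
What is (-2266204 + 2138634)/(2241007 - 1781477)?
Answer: -12757/45953 ≈ -0.27761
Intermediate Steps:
(-2266204 + 2138634)/(2241007 - 1781477) = -127570/459530 = -127570*1/459530 = -12757/45953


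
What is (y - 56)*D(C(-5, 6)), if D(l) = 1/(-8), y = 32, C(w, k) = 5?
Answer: 3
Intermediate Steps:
D(l) = -⅛
(y - 56)*D(C(-5, 6)) = (32 - 56)*(-⅛) = -24*(-⅛) = 3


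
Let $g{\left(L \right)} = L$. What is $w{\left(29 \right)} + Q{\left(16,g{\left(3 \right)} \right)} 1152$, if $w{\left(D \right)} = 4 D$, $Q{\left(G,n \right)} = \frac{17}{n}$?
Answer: $6644$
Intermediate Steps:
$w{\left(29 \right)} + Q{\left(16,g{\left(3 \right)} \right)} 1152 = 4 \cdot 29 + \frac{17}{3} \cdot 1152 = 116 + 17 \cdot \frac{1}{3} \cdot 1152 = 116 + \frac{17}{3} \cdot 1152 = 116 + 6528 = 6644$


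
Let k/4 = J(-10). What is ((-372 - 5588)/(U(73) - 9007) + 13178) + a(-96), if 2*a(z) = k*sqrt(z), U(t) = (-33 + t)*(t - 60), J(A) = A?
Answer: 111847646/8487 - 80*I*sqrt(6) ≈ 13179.0 - 195.96*I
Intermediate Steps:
k = -40 (k = 4*(-10) = -40)
U(t) = (-60 + t)*(-33 + t) (U(t) = (-33 + t)*(-60 + t) = (-60 + t)*(-33 + t))
a(z) = -20*sqrt(z) (a(z) = (-40*sqrt(z))/2 = -20*sqrt(z))
((-372 - 5588)/(U(73) - 9007) + 13178) + a(-96) = ((-372 - 5588)/((1980 + 73**2 - 93*73) - 9007) + 13178) - 80*I*sqrt(6) = (-5960/((1980 + 5329 - 6789) - 9007) + 13178) - 80*I*sqrt(6) = (-5960/(520 - 9007) + 13178) - 80*I*sqrt(6) = (-5960/(-8487) + 13178) - 80*I*sqrt(6) = (-5960*(-1/8487) + 13178) - 80*I*sqrt(6) = (5960/8487 + 13178) - 80*I*sqrt(6) = 111847646/8487 - 80*I*sqrt(6)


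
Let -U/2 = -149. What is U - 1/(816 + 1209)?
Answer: 603449/2025 ≈ 298.00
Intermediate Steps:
U = 298 (U = -2*(-149) = 298)
U - 1/(816 + 1209) = 298 - 1/(816 + 1209) = 298 - 1/2025 = 603449/2025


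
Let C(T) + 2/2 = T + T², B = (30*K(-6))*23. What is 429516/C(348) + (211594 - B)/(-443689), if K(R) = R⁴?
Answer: 273479563870/53886472739 ≈ 5.0751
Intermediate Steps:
B = 894240 (B = (30*(-6)⁴)*23 = (30*1296)*23 = 38880*23 = 894240)
C(T) = -1 + T + T² (C(T) = -1 + (T + T²) = -1 + T + T²)
429516/C(348) + (211594 - B)/(-443689) = 429516/(-1 + 348 + 348²) + (211594 - 1*894240)/(-443689) = 429516/(-1 + 348 + 121104) + (211594 - 894240)*(-1/443689) = 429516/121451 - 682646*(-1/443689) = 429516*(1/121451) + 682646/443689 = 429516/121451 + 682646/443689 = 273479563870/53886472739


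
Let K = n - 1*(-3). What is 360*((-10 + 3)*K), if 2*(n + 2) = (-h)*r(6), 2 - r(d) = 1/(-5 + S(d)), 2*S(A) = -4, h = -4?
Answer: -13320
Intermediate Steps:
S(A) = -2 (S(A) = (½)*(-4) = -2)
r(d) = 15/7 (r(d) = 2 - 1/(-5 - 2) = 2 - 1/(-7) = 2 - 1*(-⅐) = 2 + ⅐ = 15/7)
n = 16/7 (n = -2 + (-1*(-4)*(15/7))/2 = -2 + (4*(15/7))/2 = -2 + (½)*(60/7) = -2 + 30/7 = 16/7 ≈ 2.2857)
K = 37/7 (K = 16/7 - 1*(-3) = 16/7 + 3 = 37/7 ≈ 5.2857)
360*((-10 + 3)*K) = 360*((-10 + 3)*(37/7)) = 360*(-7*37/7) = 360*(-37) = -13320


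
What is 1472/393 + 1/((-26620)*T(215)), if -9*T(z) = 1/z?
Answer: 7989019/2092332 ≈ 3.8182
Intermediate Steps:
T(z) = -1/(9*z)
1472/393 + 1/((-26620)*T(215)) = 1472/393 + 1/((-26620)*((-1/9/215))) = 1472*(1/393) - 1/(26620*((-1/9*1/215))) = 1472/393 - 1/(26620*(-1/1935)) = 1472/393 - 1/26620*(-1935) = 1472/393 + 387/5324 = 7989019/2092332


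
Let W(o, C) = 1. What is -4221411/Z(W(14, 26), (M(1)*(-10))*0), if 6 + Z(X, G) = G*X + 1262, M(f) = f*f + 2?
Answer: -4221411/1256 ≈ -3361.0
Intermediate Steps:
M(f) = 2 + f**2 (M(f) = f**2 + 2 = 2 + f**2)
Z(X, G) = 1256 + G*X (Z(X, G) = -6 + (G*X + 1262) = -6 + (1262 + G*X) = 1256 + G*X)
-4221411/Z(W(14, 26), (M(1)*(-10))*0) = -4221411/(1256 + (((2 + 1**2)*(-10))*0)*1) = -4221411/(1256 + (((2 + 1)*(-10))*0)*1) = -4221411/(1256 + ((3*(-10))*0)*1) = -4221411/(1256 - 30*0*1) = -4221411/(1256 + 0*1) = -4221411/(1256 + 0) = -4221411/1256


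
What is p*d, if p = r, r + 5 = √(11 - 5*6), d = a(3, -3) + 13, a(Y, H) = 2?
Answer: -75 + 15*I*√19 ≈ -75.0 + 65.384*I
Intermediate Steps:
d = 15 (d = 2 + 13 = 15)
r = -5 + I*√19 (r = -5 + √(11 - 5*6) = -5 + √(11 - 30) = -5 + √(-19) = -5 + I*√19 ≈ -5.0 + 4.3589*I)
p = -5 + I*√19 ≈ -5.0 + 4.3589*I
p*d = (-5 + I*√19)*15 = -75 + 15*I*√19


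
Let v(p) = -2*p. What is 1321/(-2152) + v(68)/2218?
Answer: -1611325/2386568 ≈ -0.67516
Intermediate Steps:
1321/(-2152) + v(68)/2218 = 1321/(-2152) - 2*68/2218 = 1321*(-1/2152) - 136*1/2218 = -1321/2152 - 68/1109 = -1611325/2386568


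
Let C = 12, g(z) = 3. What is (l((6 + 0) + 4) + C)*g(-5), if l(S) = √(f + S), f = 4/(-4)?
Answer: 45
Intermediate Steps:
f = -1 (f = 4*(-¼) = -1)
l(S) = √(-1 + S)
(l((6 + 0) + 4) + C)*g(-5) = (√(-1 + ((6 + 0) + 4)) + 12)*3 = (√(-1 + (6 + 4)) + 12)*3 = (√(-1 + 10) + 12)*3 = (√9 + 12)*3 = (3 + 12)*3 = 15*3 = 45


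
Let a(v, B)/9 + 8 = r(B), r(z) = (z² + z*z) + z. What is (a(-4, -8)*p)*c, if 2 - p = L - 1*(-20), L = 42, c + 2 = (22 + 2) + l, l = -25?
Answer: 181440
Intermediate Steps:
c = -3 (c = -2 + ((22 + 2) - 25) = -2 + (24 - 25) = -2 - 1 = -3)
r(z) = z + 2*z² (r(z) = (z² + z²) + z = 2*z² + z = z + 2*z²)
a(v, B) = -72 + 9*B*(1 + 2*B) (a(v, B) = -72 + 9*(B*(1 + 2*B)) = -72 + 9*B*(1 + 2*B))
p = -60 (p = 2 - (42 - 1*(-20)) = 2 - (42 + 20) = 2 - 1*62 = 2 - 62 = -60)
(a(-4, -8)*p)*c = ((-72 + 9*(-8)*(1 + 2*(-8)))*(-60))*(-3) = ((-72 + 9*(-8)*(1 - 16))*(-60))*(-3) = ((-72 + 9*(-8)*(-15))*(-60))*(-3) = ((-72 + 1080)*(-60))*(-3) = (1008*(-60))*(-3) = -60480*(-3) = 181440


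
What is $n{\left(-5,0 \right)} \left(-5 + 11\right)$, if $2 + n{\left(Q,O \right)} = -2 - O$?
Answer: $-24$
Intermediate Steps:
$n{\left(Q,O \right)} = -4 - O$ ($n{\left(Q,O \right)} = -2 - \left(2 + O\right) = -4 - O$)
$n{\left(-5,0 \right)} \left(-5 + 11\right) = \left(-4 - 0\right) \left(-5 + 11\right) = \left(-4 + 0\right) 6 = \left(-4\right) 6 = -24$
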